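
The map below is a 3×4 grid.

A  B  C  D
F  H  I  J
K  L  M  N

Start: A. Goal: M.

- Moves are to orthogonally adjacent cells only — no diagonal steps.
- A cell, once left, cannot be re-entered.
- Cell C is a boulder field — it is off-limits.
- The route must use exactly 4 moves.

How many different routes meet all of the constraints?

5

Need simple routes of exactly 4 moves from A to M (Manhattan distance 4, so 0 moves are spent on a detour and 0 undoing it).
Enumerating: A F K L M | A F H L M | A F H I M | A B H L M | A B H I M.
That gives 5 routes.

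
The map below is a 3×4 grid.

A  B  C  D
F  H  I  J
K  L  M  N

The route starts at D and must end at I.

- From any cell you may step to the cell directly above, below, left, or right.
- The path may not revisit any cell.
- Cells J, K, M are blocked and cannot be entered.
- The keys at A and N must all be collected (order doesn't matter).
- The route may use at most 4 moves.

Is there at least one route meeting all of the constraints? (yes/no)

The blocked cells wall N off from D completely — no sequence of moves reaches it at all, so no route can satisfy the rules.

no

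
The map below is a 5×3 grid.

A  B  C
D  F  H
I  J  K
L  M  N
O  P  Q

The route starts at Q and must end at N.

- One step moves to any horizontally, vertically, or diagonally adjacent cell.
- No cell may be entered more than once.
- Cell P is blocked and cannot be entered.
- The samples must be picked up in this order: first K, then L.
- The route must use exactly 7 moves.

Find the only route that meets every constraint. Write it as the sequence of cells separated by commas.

The waypoints must appear in the order K, L, with no cell reused.
Route from Q: up-left to M, up-right to K, up-left to F, down-left to I, down to L, up-right to J, down-right to N — 7 moves in all.
Check: order respected (K at step 2, L at step 5); 7 moves as required.

Q, M, K, F, I, L, J, N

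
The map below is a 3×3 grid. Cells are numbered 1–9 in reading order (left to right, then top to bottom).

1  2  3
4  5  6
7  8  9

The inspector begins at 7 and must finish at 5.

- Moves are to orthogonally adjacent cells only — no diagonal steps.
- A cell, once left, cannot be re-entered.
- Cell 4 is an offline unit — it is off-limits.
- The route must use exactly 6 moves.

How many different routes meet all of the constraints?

Need simple routes of exactly 6 moves from 7 to 5 (Manhattan distance 2, so 2 moves are spent on a detour and 2 undoing it).
Enumerating: 7 8 9 6 3 2 5.
That gives 1 route.

1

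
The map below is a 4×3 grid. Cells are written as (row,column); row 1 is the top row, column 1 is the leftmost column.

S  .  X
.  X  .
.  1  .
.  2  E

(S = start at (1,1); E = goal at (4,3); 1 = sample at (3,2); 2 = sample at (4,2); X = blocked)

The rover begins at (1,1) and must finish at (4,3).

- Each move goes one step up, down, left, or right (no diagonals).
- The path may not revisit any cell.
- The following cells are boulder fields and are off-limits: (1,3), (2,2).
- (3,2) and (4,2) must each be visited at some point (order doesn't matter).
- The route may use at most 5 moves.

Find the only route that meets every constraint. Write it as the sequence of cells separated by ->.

Any route must reach (3,2) and (4,2) and still end at (4,3) within 5 moves, so the order of the required stops is forced.
Route from (1,1): 2× down (reaching (3,1)), right to (3,2), down to (4,2), right to (4,3) — 5 moves in all.
Check: all required cells visited; 5 ≤ 5 moves.

(1,1) -> (2,1) -> (3,1) -> (3,2) -> (4,2) -> (4,3)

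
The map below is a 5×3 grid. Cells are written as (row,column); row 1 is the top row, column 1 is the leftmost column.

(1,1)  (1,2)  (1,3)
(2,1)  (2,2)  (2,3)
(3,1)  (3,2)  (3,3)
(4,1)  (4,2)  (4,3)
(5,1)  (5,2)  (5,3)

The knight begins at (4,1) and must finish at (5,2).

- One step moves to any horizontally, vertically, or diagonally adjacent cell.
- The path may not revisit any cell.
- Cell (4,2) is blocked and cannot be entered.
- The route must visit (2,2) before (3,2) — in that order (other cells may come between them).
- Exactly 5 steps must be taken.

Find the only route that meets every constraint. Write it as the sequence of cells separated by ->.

(4,1) -> (3,1) -> (2,2) -> (3,2) -> (4,3) -> (5,2)

The waypoints must appear in the order (2,2), (3,2), with no cell reused.
Route from (4,1): up to (3,1), up-right to (2,2), down to (3,2), down-right to (4,3), down-left to (5,2) — 5 moves in all.
Check: order respected ((2,2) at step 2, (3,2) at step 3); 5 moves as required.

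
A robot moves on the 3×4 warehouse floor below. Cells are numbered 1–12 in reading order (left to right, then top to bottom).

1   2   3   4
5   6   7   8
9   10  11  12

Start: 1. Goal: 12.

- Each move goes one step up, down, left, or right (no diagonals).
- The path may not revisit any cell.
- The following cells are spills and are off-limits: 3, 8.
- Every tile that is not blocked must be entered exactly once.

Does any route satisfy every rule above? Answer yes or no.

Colour the cells like a checkerboard: each orthogonal step flips colour, so a Hamiltonian route alternates colours. Here there are 4 cells of one colour and 6 of the other, with start on the opposite colour to the goal — the counts and endpoints can't be arranged into an alternating sequence of length 10, so no Hamiltonian route exists.

no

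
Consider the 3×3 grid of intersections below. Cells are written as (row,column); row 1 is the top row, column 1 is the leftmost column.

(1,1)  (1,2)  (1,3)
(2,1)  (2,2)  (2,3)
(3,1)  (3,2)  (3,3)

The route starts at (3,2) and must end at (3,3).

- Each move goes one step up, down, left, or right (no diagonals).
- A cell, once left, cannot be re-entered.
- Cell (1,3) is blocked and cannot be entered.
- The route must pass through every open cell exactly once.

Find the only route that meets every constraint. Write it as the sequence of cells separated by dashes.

Need to visit all 8 open cells exactly once, starting at (3,2) and ending at (3,3).
Route from (3,2): left 1 to (3,1), up 2 to (1,1), right 1 to (1,2), down 1 to (2,2), right 1 to (2,3), down 1 to (3,3) — 7 moves in all.
Check: all 8 open cells covered.

(3,2) - (3,1) - (2,1) - (1,1) - (1,2) - (2,2) - (2,3) - (3,3)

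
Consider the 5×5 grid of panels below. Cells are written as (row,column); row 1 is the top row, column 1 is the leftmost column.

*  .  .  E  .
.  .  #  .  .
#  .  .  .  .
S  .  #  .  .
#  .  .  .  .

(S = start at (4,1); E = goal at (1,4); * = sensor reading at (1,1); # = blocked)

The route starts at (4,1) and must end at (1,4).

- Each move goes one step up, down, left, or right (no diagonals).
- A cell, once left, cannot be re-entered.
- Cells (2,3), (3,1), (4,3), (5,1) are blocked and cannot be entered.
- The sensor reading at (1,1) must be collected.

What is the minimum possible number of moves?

8

Any route passes through (1,1) somewhere between (4,1) and (1,4). Summing Manhattan distances along the two legs ((4,1) → (1,1) → (1,4)) gives a lower bound of 3 + 3 = 6 moves.
That bound ignores the blocked cells. Measuring each leg by the fewest moves that actually steer around them ((4,1)→(1,1): 5; (1,1)→(1,4): 3) raises the lower bound to 8.
A route of 8 moves exists: (4,1) → (4,2) → (3,2) → (2,2) → (2,1) → (1,1) → (1,2) → (1,3) → (1,4).
Since 8 matches that lower bound, it is optimal.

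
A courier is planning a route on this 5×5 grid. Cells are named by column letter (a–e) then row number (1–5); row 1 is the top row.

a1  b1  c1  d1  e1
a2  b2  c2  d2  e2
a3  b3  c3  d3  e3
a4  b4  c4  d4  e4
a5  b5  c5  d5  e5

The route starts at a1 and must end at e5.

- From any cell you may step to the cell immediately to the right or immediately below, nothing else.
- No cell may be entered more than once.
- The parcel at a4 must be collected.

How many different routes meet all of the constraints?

A right/down-only route from a1 to e5 makes exactly 4 down-moves and 4 right-moves in some order.
With no other constraints that would be C(8,4) = 70 routes.
Split at a4 and multiply the segment counts: a1→a4: 1; a4→e5: 5; product = 5.
That gives 5 routes.

5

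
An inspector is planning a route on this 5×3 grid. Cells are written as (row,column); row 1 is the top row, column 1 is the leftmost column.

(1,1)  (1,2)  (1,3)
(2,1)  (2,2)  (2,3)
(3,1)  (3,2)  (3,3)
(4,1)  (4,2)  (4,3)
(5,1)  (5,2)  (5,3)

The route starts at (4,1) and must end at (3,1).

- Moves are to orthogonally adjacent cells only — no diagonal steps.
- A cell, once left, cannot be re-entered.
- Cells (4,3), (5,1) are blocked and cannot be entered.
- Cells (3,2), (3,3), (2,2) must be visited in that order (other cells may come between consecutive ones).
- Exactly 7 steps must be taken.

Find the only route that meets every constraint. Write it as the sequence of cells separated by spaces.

(4,1) (4,2) (3,2) (3,3) (2,3) (2,2) (2,1) (3,1)

The waypoints must appear in the order (3,2), (3,3), (2,2), with no cell reused.
Route from (4,1): right 1 to (4,2), up 1 to (3,2), right 1 to (3,3), up 1 to (2,3), left 2 to (2,1), down 1 to (3,1) — 7 moves in all.
Check: order respected ((3,2) at step 2, (3,3) at step 3, (2,2) at step 5); 7 moves as required.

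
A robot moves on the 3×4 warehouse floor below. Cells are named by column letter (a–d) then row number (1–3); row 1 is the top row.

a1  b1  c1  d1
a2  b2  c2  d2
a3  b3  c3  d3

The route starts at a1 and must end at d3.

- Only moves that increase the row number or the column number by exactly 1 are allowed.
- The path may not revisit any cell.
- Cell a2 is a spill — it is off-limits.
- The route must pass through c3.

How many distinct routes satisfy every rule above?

A right/down-only route from a1 to d3 makes exactly 2 down-moves and 3 right-moves in some order.
With no other constraints that would be C(5,2) = 10 routes.
Split at c3 and multiply the segment counts (each segment already excludes blocked cells): a1→c3: 3; c3→d3: 1; product = 3.
That gives 3 routes.

3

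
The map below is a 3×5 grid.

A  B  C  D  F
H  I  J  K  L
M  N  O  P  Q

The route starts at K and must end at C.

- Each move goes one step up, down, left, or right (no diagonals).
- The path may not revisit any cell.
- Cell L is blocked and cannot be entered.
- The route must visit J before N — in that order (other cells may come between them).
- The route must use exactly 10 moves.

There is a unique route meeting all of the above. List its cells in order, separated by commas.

K, P, O, J, I, N, M, H, A, B, C

The waypoints must appear in the order J, N, with no cell reused.
Route from K: down 1 to P, left 1 to O, up 1 to J, left 1 to I, down 1 to N, left 1 to M, up 2 to A, right 2 to C — 10 moves in all.
Check: order respected (J at step 3, N at step 5); 10 moves as required.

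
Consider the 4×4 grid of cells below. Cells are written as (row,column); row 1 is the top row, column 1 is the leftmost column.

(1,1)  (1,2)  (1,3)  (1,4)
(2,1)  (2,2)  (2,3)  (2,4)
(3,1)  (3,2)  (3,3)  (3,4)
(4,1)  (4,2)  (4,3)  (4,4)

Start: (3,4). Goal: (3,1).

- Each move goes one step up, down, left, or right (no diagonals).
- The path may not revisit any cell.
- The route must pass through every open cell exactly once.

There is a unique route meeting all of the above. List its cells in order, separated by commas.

(3,4), (4,4), (4,3), (3,3), (2,3), (2,4), (1,4), (1,3), (1,2), (1,1), (2,1), (2,2), (3,2), (4,2), (4,1), (3,1)

Need to visit all 16 open cells exactly once, starting at (3,4) and ending at (3,1).
Cell (4,4) has only two open neighbours ((3,4) and (4,3)), so the path must pass straight through it: one of those is the cell it's entered from and the other is where it exits.
Route from (3,4): down to (4,4), left to (4,3), 2× up (reaching (2,3)), right to (2,4), up to (1,4), 3× left (reaching (1,1)), down to (2,1), right to (2,2), 2× down (reaching (4,2)), left to (4,1), up to (3,1) — 15 moves in all.
Check: all 16 open cells covered.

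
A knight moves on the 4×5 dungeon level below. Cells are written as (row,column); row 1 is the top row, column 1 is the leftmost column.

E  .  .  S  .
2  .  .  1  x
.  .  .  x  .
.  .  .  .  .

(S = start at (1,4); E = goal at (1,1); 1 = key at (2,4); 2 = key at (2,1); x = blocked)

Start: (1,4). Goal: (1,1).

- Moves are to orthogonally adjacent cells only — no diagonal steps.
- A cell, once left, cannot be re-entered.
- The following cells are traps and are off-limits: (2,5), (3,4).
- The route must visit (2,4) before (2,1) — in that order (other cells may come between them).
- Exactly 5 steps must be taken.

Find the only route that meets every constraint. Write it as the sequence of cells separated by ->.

(1,4) -> (2,4) -> (2,3) -> (2,2) -> (2,1) -> (1,1)

The waypoints must appear in the order (2,4), (2,1), with no cell reused.
Route from (1,4): down to (2,4), 3× left (reaching (2,1)), up to (1,1) — 5 moves in all.
Check: order respected (1 at step 1, 2 at step 4); 5 moves as required.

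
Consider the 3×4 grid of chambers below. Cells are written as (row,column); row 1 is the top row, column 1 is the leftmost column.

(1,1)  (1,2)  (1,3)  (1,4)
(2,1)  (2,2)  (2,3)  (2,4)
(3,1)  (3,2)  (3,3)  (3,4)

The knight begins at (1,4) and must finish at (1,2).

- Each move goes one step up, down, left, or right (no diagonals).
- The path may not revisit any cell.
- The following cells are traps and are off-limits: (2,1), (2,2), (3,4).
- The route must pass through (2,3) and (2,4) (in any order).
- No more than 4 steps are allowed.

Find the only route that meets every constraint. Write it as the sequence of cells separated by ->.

Any route must reach (2,3) and (2,4) and still end at (1,2) within 4 moves, so the order of the required stops is forced.
Route from (1,4): down 1 to (2,4), left 1 to (2,3), up 1 to (1,3), left 1 to (1,2) — 4 moves in all.
Check: all required cells visited; 4 ≤ 4 moves.

(1,4) -> (2,4) -> (2,3) -> (1,3) -> (1,2)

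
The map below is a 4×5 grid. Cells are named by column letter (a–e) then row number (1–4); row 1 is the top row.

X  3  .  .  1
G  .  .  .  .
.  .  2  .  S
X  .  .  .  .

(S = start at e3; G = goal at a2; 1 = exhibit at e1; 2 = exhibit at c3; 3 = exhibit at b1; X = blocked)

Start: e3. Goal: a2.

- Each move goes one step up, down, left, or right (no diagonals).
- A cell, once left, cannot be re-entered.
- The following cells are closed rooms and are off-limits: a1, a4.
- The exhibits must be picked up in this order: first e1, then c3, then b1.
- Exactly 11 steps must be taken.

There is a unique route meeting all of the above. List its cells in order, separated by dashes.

e3 - e2 - e1 - d1 - d2 - d3 - c3 - c2 - c1 - b1 - b2 - a2

The waypoints must appear in the order e1, c3, b1, with no cell reused.
Route from e3: up 2 to e1, left 1 to d1, down 2 to d3, left 1 to c3, up 2 to c1, left 1 to b1, down 1 to b2, left 1 to a2 — 11 moves in all.
Check: order respected (1 at step 2, 2 at step 6, 3 at step 9); 11 moves as required.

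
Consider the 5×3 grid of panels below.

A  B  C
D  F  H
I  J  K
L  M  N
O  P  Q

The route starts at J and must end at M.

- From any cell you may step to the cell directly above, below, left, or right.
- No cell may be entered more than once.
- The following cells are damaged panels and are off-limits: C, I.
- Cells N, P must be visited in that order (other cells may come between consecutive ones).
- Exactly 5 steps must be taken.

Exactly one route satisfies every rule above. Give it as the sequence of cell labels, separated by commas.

J, K, N, Q, P, M

The waypoints must appear in the order N, P, with no cell reused.
Route from J: right to K, 2× down (reaching Q), left to P, up to M — 5 moves in all.
Check: order respected (N at step 2, P at step 4); 5 moves as required.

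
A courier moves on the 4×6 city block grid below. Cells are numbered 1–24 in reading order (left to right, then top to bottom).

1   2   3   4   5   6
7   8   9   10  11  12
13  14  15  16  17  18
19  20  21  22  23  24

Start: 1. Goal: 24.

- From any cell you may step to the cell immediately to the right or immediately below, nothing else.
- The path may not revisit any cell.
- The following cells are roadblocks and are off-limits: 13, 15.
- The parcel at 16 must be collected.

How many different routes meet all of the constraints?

12

A right/down-only route from 1 to 24 makes exactly 3 down-moves and 5 right-moves in some order.
With no other constraints that would be C(8,3) = 56 routes.
Split at 16 and multiply the segment counts (each segment already excludes blocked cells): 1→16: 4; 16→24: 3; product = 12.
That gives 12 routes.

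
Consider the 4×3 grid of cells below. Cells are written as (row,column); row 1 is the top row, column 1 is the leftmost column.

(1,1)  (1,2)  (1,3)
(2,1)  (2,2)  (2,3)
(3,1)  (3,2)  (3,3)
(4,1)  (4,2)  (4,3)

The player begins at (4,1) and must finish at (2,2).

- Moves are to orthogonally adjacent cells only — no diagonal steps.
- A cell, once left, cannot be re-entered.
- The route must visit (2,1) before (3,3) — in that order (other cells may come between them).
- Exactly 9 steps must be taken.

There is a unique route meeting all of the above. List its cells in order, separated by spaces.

The waypoints must appear in the order (2,1), (3,3), with no cell reused.
Route from (4,1): 3× up (reaching (1,1)), 2× right (reaching (1,3)), 2× down (reaching (3,3)), left to (3,2), up to (2,2) — 9 moves in all.
Check: order respected ((2,1) at step 2, (3,3) at step 7); 9 moves as required.

(4,1) (3,1) (2,1) (1,1) (1,2) (1,3) (2,3) (3,3) (3,2) (2,2)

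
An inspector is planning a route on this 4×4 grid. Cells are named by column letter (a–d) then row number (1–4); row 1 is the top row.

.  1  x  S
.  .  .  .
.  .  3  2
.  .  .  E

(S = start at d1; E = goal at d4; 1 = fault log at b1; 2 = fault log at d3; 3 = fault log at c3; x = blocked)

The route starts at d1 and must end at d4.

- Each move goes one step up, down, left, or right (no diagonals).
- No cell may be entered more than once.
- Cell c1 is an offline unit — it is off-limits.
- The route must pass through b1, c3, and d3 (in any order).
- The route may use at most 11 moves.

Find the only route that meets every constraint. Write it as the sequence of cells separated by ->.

The budget equals the shortest possible length, so every move has to be on a shortest route through the required cells.
Route from d1: down to d2, 2× left (reaching b2), up to b1, left to a1, 2× down (reaching a3), 3× right (reaching d3), down to d4 — 11 moves in all.
Check: all required cells visited; 11 ≤ 11 moves.

d1 -> d2 -> c2 -> b2 -> b1 -> a1 -> a2 -> a3 -> b3 -> c3 -> d3 -> d4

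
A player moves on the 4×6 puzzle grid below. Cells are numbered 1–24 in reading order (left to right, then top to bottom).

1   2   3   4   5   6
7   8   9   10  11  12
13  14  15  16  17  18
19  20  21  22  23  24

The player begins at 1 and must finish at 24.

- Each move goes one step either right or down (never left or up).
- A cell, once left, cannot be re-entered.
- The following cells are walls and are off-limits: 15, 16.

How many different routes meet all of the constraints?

20

A right/down-only route from 1 to 24 makes exactly 3 down-moves and 5 right-moves in some order.
With no other constraints that would be C(8,3) = 56 routes.
Subtract routes through each blocked cell (inclusion–exclusion for overlaps): − through 15: 24 − through 16: 30 + through 15&16: 18 → 20.
That gives 20 routes.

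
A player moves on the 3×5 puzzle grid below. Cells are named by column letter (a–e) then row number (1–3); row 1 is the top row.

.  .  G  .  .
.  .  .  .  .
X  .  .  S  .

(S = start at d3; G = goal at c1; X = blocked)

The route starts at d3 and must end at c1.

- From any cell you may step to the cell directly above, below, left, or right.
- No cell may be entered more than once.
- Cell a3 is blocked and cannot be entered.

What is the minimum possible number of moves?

3

The Manhattan distance from d3 to c1 is |3−1| + |4−3| = 3, so at least 3 moves are needed.
A route of 3 moves achieves this: d3 → d2 → d1 → c1.
Since 3 matches the lower bound, it is optimal.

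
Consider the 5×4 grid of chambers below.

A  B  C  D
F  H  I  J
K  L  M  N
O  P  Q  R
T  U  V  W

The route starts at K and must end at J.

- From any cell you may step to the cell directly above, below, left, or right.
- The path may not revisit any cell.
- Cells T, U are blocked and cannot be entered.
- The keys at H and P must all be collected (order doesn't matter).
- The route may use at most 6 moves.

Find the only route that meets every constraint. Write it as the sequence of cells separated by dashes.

K - O - P - L - H - I - J

Any route must reach H and P and still end at J within 6 moves, so the order of the required stops is forced.
Route from K: down to O, right to P, 2× up (reaching H), 2× right (reaching J) — 6 moves in all.
Check: all required cells visited; 6 ≤ 6 moves.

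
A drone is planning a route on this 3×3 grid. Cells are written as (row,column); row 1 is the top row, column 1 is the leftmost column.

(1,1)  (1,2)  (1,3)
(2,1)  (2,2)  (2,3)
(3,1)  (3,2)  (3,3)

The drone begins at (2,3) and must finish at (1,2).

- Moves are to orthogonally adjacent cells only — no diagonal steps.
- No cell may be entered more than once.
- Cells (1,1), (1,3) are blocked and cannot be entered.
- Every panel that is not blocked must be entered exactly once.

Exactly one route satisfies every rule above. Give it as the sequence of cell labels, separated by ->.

Need to visit all 7 open cells exactly once, starting at (2,3) and ending at (1,2).
Cell (2,1) has only two open neighbours ((3,1) and (2,2)), so the path must pass straight through it: one of those is the cell it's entered from and the other is where it exits.
Route from (2,3): down 1 to (3,3), left 2 to (3,1), up 1 to (2,1), right 1 to (2,2), up 1 to (1,2) — 6 moves in all.
Check: all 7 open cells covered.

(2,3) -> (3,3) -> (3,2) -> (3,1) -> (2,1) -> (2,2) -> (1,2)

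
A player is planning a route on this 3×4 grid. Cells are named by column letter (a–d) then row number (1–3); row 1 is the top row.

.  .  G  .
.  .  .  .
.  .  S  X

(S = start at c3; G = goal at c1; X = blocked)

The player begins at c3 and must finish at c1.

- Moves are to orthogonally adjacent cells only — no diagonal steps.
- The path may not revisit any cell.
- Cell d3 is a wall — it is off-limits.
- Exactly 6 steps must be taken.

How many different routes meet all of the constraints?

Need simple routes of exactly 6 moves from c3 to c1 (Manhattan distance 2, so 2 moves are spent on a detour and 2 undoing it).
Enumerating: c3 c2 b2 a2 a1 b1 c1 | c3 b3 b2 a2 a1 b1 c1 | c3 b3 b2 c2 d2 d1 c1 | c3 b3 a3 a2 a1 b1 c1 | c3 b3 a3 a2 b2 b1 c1 | c3 b3 a3 a2 b2 c2 c1.
That gives 6 routes.

6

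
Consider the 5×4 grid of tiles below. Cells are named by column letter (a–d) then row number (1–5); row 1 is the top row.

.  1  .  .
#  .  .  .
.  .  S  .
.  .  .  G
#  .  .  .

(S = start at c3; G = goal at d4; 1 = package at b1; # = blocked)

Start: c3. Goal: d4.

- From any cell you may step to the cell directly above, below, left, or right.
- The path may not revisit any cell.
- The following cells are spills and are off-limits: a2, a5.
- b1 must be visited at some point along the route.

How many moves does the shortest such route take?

Any route passes through b1 somewhere between c3 and d4. Summing Manhattan distances along the two legs (c3 → b1 → d4) gives a lower bound of 3 + 5 = 8 moves.
A route of 8 moves achieves this: c3 → c2 → c1 → b1 → b2 → b3 → b4 → c4 → d4.
Since 8 matches the lower bound, it is optimal.

8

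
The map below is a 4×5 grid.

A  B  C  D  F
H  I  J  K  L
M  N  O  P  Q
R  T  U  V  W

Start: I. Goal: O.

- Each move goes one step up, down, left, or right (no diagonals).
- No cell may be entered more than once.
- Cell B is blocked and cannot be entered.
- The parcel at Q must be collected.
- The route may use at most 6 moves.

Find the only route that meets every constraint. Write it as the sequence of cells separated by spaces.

I J K L Q P O

The budget equals the shortest possible length, so every move has to be on a shortest route through the required cells.
Route from I: 3× right (reaching L), down to Q, 2× left (reaching O) — 6 moves in all.
Check: all required cells visited; 6 ≤ 6 moves.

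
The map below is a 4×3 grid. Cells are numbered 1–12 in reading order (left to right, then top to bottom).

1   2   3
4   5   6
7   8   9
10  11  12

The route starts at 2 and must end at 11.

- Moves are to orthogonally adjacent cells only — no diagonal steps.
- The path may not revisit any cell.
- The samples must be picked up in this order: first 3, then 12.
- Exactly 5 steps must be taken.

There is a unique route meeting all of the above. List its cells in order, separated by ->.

2 -> 3 -> 6 -> 9 -> 12 -> 11

The waypoints must appear in the order 3, 12, with no cell reused.
Route from 2: right to 3, 3× down (reaching 12), left to 11 — 5 moves in all.
Check: order respected (3 at step 1, 12 at step 4); 5 moves as required.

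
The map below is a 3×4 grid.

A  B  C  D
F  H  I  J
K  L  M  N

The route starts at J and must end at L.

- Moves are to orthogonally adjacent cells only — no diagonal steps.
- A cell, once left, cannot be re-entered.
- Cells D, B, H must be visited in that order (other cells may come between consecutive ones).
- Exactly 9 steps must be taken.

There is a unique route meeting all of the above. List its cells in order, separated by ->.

The waypoints must appear in the order D, B, H, with no cell reused.
Route from J: up 1 to D, left 3 to A, down 1 to F, right 2 to I, down 1 to M, left 1 to L — 9 moves in all.
Check: order respected (D at step 1, B at step 3, H at step 6); 9 moves as required.

J -> D -> C -> B -> A -> F -> H -> I -> M -> L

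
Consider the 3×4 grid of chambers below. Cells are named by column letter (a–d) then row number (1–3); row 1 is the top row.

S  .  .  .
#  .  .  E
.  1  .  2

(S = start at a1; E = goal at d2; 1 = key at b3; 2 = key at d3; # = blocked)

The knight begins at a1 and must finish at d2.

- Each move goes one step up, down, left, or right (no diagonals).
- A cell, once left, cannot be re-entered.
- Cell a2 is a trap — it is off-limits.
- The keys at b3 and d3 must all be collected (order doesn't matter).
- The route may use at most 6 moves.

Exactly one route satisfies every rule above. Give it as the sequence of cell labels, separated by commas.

a1, b1, b2, b3, c3, d3, d2

Any route must reach b3 and d3 and still end at d2 within 6 moves, so the order of the required stops is forced.
Route from a1: right 1 to b1, down 2 to b3, right 2 to d3, up 1 to d2 — 6 moves in all.
Check: all required cells visited; 6 ≤ 6 moves.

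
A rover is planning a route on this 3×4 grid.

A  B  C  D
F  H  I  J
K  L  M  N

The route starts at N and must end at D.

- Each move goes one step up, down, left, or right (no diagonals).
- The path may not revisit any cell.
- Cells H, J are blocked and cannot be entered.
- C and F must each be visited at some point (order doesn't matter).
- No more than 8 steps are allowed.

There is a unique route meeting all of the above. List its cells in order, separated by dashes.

Any route must reach C and F and still end at D within 8 moves, so the order of the required stops is forced.
Route from N: 3× left (reaching K), 2× up (reaching A), 3× right (reaching D) — 8 moves in all.
Check: all required cells visited; 8 ≤ 8 moves.

N - M - L - K - F - A - B - C - D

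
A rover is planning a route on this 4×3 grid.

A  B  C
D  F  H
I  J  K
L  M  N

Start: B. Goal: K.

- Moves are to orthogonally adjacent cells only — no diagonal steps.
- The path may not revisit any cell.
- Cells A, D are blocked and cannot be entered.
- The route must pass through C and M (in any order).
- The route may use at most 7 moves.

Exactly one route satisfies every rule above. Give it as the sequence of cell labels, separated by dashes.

The budget equals the shortest possible length, so every move has to be on a shortest route through the required cells.
Route from B: right 1 to C, down 1 to H, left 1 to F, down 2 to M, right 1 to N, up 1 to K — 7 moves in all.
Check: all required cells visited; 7 ≤ 7 moves.

B - C - H - F - J - M - N - K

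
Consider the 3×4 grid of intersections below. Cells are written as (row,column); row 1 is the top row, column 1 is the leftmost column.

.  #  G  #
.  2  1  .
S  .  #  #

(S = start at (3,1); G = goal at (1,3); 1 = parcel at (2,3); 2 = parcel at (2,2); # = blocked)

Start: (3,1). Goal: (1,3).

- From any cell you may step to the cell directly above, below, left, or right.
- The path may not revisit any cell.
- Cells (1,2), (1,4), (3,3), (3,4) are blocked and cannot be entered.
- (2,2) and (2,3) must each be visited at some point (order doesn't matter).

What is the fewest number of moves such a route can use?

4

Any route passes through (2,2) and (2,3) in some order between (3,1) and (1,3). Summing Manhattan distances along each leg and taking the cheapest ordering ((3,1) → (2,2) → (2,3) → (1,3)) gives a lower bound of 2 + 1 + 1 = 4 moves.
A route of 4 moves achieves this: (3,1) → (2,1) → (2,2) → (2,3) → (1,3).
Since 4 matches the lower bound, it is optimal.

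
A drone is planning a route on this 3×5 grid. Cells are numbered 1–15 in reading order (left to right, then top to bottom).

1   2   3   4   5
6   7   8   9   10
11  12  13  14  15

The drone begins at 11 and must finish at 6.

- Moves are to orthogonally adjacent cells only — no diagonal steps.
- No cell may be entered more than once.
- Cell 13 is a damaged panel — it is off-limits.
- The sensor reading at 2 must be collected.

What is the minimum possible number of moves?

5

Any route passes through 2 somewhere between 11 and 6. Summing Manhattan distances along the two legs (11 → 2 → 6) gives a lower bound of 3 + 2 = 5 moves.
A route of 5 moves achieves this: 11 → 12 → 7 → 2 → 1 → 6.
Since 5 matches the lower bound, it is optimal.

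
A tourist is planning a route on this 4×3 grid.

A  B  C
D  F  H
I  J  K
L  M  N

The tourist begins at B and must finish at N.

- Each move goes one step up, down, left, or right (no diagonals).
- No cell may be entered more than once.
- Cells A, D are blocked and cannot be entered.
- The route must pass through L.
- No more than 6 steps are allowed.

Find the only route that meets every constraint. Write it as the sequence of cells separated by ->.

Any route must reach L and still end at N within 6 moves, so the order of the required stops is forced.
Route from B: down 2 to J, left 1 to I, down 1 to L, right 2 to N — 6 moves in all.
Check: all required cells visited; 6 ≤ 6 moves.

B -> F -> J -> I -> L -> M -> N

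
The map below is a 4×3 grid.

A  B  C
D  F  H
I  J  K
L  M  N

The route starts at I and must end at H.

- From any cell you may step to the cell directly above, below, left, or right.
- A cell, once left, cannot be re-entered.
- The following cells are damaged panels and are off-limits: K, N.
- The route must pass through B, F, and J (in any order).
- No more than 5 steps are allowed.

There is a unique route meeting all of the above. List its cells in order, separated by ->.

I -> J -> F -> B -> C -> H

Any route must reach B, F, and J and still end at H within 5 moves, so the order of the required stops is forced.
Route from I: right to J, 2× up (reaching B), right to C, down to H — 5 moves in all.
Check: all required cells visited; 5 ≤ 5 moves.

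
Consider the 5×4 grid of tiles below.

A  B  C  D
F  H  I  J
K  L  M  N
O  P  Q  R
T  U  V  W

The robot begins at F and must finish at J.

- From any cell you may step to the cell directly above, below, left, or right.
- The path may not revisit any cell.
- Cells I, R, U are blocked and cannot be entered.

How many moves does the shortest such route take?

The Manhattan distance from F to J is |2−2| + |1−4| = 3, so at least 3 moves are needed.
That bound ignores the blocked cells. Measuring each leg by the fewest moves that actually steer around them (F→J: 5) raises the lower bound to 5.
A route of 5 moves exists: F → A → B → C → D → J.
Since 5 matches that lower bound, it is optimal.

5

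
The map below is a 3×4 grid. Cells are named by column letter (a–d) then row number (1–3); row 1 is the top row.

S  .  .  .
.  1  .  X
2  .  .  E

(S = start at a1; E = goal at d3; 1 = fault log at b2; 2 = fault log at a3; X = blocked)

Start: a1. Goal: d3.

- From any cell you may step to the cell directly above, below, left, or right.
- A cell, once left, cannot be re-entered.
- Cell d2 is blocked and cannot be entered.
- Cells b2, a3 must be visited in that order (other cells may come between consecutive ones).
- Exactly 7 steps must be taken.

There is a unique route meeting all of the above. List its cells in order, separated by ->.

The waypoints must appear in the order b2, a3, with no cell reused.
Route from a1: right to b1, down to b2, left to a2, down to a3, 3× right (reaching d3) — 7 moves in all.
Check: order respected (1 at step 2, 2 at step 4); 7 moves as required.

a1 -> b1 -> b2 -> a2 -> a3 -> b3 -> c3 -> d3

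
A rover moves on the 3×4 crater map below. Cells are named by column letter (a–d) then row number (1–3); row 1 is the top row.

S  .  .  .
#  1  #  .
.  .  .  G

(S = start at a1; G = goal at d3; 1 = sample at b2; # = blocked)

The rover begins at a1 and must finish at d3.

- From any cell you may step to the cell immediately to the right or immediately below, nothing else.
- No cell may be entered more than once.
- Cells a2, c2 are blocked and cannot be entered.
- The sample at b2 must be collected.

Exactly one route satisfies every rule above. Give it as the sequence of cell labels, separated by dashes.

a1 - b1 - b2 - b3 - c3 - d3

Moves only go right or down, so the column and row indices never decrease.
Route from a1: right 1 to b1, down 2 to b3, right 2 to d3 — 5 moves in all.
Check: all required cells visited.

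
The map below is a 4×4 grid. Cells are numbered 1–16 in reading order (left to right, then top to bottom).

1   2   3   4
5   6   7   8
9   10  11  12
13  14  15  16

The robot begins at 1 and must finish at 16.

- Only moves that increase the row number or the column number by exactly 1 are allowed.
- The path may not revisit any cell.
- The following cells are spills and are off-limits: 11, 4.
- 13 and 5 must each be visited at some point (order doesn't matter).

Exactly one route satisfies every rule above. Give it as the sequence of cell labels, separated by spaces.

1 5 9 13 14 15 16

Moves only go right or down, so the column and row indices never decrease.
Route from 1: down 3 to 13, right 3 to 16 — 6 moves in all.
Check: all required cells visited.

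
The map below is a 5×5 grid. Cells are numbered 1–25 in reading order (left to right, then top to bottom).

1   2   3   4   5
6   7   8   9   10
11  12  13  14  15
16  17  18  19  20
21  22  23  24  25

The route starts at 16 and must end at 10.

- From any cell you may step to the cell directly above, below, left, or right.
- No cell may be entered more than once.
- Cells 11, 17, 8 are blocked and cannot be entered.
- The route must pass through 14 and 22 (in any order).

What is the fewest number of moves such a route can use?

Any route passes through 14 and 22 in some order between 16 and 10. Summing Manhattan distances along each leg and taking the cheapest ordering (16 → 22 → 14 → 10) gives a lower bound of 2 + 4 + 2 = 8 moves.
A route of 8 moves achieves this: 16 → 21 → 22 → 23 → 18 → 13 → 14 → 9 → 10.
Since 8 matches the lower bound, it is optimal.

8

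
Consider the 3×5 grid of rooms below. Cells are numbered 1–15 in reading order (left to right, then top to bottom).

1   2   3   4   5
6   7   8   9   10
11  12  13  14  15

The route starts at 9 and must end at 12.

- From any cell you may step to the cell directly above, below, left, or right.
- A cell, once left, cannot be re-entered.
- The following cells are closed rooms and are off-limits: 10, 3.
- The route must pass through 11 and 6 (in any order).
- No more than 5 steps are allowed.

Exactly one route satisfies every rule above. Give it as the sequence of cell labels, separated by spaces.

The budget equals the shortest possible length, so every move has to be on a shortest route through the required cells.
Route from 9: left 3 to 6, down 1 to 11, right 1 to 12 — 5 moves in all.
Check: all required cells visited; 5 ≤ 5 moves.

9 8 7 6 11 12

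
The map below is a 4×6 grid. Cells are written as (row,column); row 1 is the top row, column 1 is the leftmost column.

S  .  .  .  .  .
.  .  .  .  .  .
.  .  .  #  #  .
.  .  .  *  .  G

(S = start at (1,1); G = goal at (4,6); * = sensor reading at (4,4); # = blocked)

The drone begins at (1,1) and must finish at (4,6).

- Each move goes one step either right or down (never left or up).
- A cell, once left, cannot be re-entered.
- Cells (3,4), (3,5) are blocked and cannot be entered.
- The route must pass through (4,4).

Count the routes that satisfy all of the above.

10

A right/down-only route from (1,1) to (4,6) makes exactly 3 down-moves and 5 right-moves in some order.
With no other constraints that would be C(8,3) = 56 routes.
Split at (4,4) and multiply the segment counts (each segment already excludes blocked cells): (1,1)→(4,4): 10; (4,4)→(4,6): 1; product = 10.
That gives 10 routes.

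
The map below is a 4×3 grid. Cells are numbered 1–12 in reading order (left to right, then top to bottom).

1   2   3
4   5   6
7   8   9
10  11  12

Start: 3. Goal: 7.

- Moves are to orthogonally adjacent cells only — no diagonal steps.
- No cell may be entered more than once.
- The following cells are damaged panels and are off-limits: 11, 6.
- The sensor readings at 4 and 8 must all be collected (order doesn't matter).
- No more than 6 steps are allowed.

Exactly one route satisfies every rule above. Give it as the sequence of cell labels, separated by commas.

The budget equals the shortest possible length, so every move has to be on a shortest route through the required cells.
Route from 3: 2× left (reaching 1), down to 4, right to 5, down to 8, left to 7 — 6 moves in all.
Check: all required cells visited; 6 ≤ 6 moves.

3, 2, 1, 4, 5, 8, 7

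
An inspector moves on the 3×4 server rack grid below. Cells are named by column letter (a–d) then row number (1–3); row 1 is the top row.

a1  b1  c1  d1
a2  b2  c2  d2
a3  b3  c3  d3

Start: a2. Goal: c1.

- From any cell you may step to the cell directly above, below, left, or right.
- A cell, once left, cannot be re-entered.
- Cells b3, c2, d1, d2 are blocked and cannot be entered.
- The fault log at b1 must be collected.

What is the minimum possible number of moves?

3

Any route passes through b1 somewhere between a2 and c1. Summing Manhattan distances along the two legs (a2 → b1 → c1) gives a lower bound of 2 + 1 = 3 moves.
A route of 3 moves achieves this: a2 → a1 → b1 → c1.
Since 3 matches the lower bound, it is optimal.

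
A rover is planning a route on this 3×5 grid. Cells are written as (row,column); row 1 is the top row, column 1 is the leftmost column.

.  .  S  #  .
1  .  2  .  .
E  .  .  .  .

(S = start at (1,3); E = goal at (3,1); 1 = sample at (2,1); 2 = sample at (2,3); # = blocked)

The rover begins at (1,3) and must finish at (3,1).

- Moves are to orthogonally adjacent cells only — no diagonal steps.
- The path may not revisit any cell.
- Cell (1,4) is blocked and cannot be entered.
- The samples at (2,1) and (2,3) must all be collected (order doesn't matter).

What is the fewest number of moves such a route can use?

Any route passes through (2,1) and (2,3) in some order between (1,3) and (3,1). Summing Manhattan distances along each leg and taking the cheapest ordering ((1,3) → (2,3) → (2,1) → (3,1)) gives a lower bound of 1 + 2 + 1 = 4 moves.
A route of 4 moves achieves this: (1,3) → (2,3) → (2,2) → (2,1) → (3,1).
Since 4 matches the lower bound, it is optimal.

4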